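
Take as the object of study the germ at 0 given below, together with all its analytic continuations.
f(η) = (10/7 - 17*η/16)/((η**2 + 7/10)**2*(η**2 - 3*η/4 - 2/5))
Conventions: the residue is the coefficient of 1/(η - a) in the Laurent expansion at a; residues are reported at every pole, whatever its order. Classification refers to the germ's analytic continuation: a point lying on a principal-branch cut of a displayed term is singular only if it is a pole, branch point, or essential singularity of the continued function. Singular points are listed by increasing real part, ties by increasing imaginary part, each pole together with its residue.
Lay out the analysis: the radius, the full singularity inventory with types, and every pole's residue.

Radius of convergence at 0: -3/8 + (1/40)*sqrt(865).
At 3/8 - (1/40)*sqrt(865): a pole of order 1; residue -10045300/11522623 - (62159500/1993413779)*sqrt(865).
At -((1/10)*sqrt(70))*i: a pole of order 2; residue (10045300/11522623) - ((369817775/4516868216)*sqrt(70))*i.
At ((1/10)*sqrt(70))*i: a pole of order 2; residue (10045300/11522623) + ((369817775/4516868216)*sqrt(70))*i.
At 3/8 + (1/40)*sqrt(865): a pole of order 1; residue -10045300/11522623 + (62159500/1993413779)*sqrt(865).

Denominator factor (η**2 + 7/10)^2: discriminant -14/5, complex-conjugate roots ((1/10)*sqrt(70))*i and -((1/10)*sqrt(70))*i; poles of order 2, moduli (1/10)*sqrt(70) and (1/10)*sqrt(70).
Denominator factor (η**2 - 3*η/4 - 2/5): discriminant 173/80, real irrational roots 3/8 + (1/40)*sqrt(865) and 3/8 - (1/40)*sqrt(865); poles of order 1, moduli 3/8 + (1/40)*sqrt(865) and -3/8 + (1/40)*sqrt(865).
The radius of convergence is the smallest modulus among the singular points: -3/8 + (1/40)*sqrt(865).
The factor η**2 - 3*η/4 - 2/5 splits as (η - a)(η - a') with a = 3/8 - (1/40)*sqrt(865), a' = 3/8 + (1/40)*sqrt(865). At the order-1 pole a set g(η) = (η - a)*f(η) = [(10/7 - 17*η/16)/(η**2 + 7/10)**2] / (η - a').
Simple pole: residue = g(a) at a = 3/8 - (1/40)*sqrt(865), which is -10045300/11522623 - (62159500/1993413779)*sqrt(865).
The factor η**2 + 7/10 splits as (η - a)(η - a') with a = -((1/10)*sqrt(70))*i, a' = ((1/10)*sqrt(70))*i. At the order-2 pole a set g(η) = (η - a)^2*f(η) = [(10/7 - 17*η/16)/(η**2 - 3*η/4 - 2/5)] / (η - a')^2.
Order-2 pole: residue = g'(a); g'(-((1/10)*sqrt(70))*i) = (10045300/11522623) - ((369817775/4516868216)*sqrt(70))*i, so the residue is (10045300/11522623) - ((369817775/4516868216)*sqrt(70))*i.
The factor η**2 + 7/10 splits as (η - a)(η - a') with a = ((1/10)*sqrt(70))*i, a' = -((1/10)*sqrt(70))*i. At the order-2 pole a set g(η) = (η - a)^2*f(η) = [(10/7 - 17*η/16)/(η**2 - 3*η/4 - 2/5)] / (η - a')^2.
Order-2 pole: residue = g'(a); g'(((1/10)*sqrt(70))*i) = (10045300/11522623) + ((369817775/4516868216)*sqrt(70))*i, so the residue is (10045300/11522623) + ((369817775/4516868216)*sqrt(70))*i.
The factor η**2 - 3*η/4 - 2/5 splits as (η - a)(η - a') with a = 3/8 + (1/40)*sqrt(865), a' = 3/8 - (1/40)*sqrt(865). At the order-1 pole a set g(η) = (η - a)*f(η) = [(10/7 - 17*η/16)/(η**2 + 7/10)**2] / (η - a').
Simple pole: residue = g(a) at a = 3/8 + (1/40)*sqrt(865), which is -10045300/11522623 + (62159500/1993413779)*sqrt(865).
List the singular points by increasing real part (a conjugate pair: the negative imaginary part first).


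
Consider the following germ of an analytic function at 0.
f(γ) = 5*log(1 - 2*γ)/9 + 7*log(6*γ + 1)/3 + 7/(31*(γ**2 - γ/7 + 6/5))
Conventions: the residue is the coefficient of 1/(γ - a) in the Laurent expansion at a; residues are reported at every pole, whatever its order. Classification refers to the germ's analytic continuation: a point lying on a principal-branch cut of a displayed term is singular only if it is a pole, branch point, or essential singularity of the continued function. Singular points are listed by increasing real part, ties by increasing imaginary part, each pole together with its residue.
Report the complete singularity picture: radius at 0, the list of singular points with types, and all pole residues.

Denominator factor (γ**2 - γ/7 + 6/5): discriminant -1171/245, complex-conjugate roots (1/14) + ((1/70)*sqrt(5855))*i and (1/14) - ((1/70)*sqrt(5855))*i; poles of order 1, moduli (1/5)*sqrt(30) and (1/5)*sqrt(30).
Branch term (7/3)*log(1 - γ/(-1/6)): its argument vanishes at γ = -1/6, a logarithmic branch point, modulus 1/6.
Branch term (5/9)*log(1 - γ/(1/2)): its argument vanishes at γ = 1/2, a logarithmic branch point, modulus 1/2.
The radius of convergence is the smallest modulus among the singular points: 1/6.
The branch terms are analytic at (1/14) - ((1/70)*sqrt(5855))*i and contribute nothing to the residue; only the rational part matters.
The factor γ**2 - γ/7 + 6/5 splits as (γ - a)(γ - a') with a = (1/14) - ((1/70)*sqrt(5855))*i, a' = (1/14) + ((1/70)*sqrt(5855))*i. At the order-1 pole a set g(γ) = (γ - a)*(rational part) = [7/31] / (γ - a').
Simple pole: residue = g(a) at a = (1/14) - ((1/70)*sqrt(5855))*i, which is ((49/36301)*sqrt(5855))*i.
The branch terms are analytic at (1/14) + ((1/70)*sqrt(5855))*i and contribute nothing to the residue; only the rational part matters.
The factor γ**2 - γ/7 + 6/5 splits as (γ - a)(γ - a') with a = (1/14) + ((1/70)*sqrt(5855))*i, a' = (1/14) - ((1/70)*sqrt(5855))*i. At the order-1 pole a set g(γ) = (γ - a)*(rational part) = [7/31] / (γ - a').
Simple pole: residue = g(a) at a = (1/14) + ((1/70)*sqrt(5855))*i, which is -((49/36301)*sqrt(5855))*i.
List the singular points by increasing real part (a conjugate pair: the negative imaginary part first).

Radius of convergence at 0: 1/6.
At -1/6: a logarithmic branch point.
At (1/14) - ((1/70)*sqrt(5855))*i: a pole of order 1; residue ((49/36301)*sqrt(5855))*i.
At (1/14) + ((1/70)*sqrt(5855))*i: a pole of order 1; residue -((49/36301)*sqrt(5855))*i.
At 1/2: a logarithmic branch point.


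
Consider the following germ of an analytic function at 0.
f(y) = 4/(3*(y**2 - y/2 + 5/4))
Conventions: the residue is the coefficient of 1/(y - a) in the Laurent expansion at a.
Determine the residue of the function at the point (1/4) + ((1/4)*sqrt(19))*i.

The residue is -((8/57)*sqrt(19))*i.

The factor y**2 - y/2 + 5/4 splits as (y - a)(y - a') with a = (1/4) + ((1/4)*sqrt(19))*i, a' = (1/4) - ((1/4)*sqrt(19))*i. At the order-1 pole a set g(y) = (y - a)*f(y) = [4/3] / (y - a').
Simple pole: residue = g(a) at a = (1/4) + ((1/4)*sqrt(19))*i, which is -((8/57)*sqrt(19))*i.


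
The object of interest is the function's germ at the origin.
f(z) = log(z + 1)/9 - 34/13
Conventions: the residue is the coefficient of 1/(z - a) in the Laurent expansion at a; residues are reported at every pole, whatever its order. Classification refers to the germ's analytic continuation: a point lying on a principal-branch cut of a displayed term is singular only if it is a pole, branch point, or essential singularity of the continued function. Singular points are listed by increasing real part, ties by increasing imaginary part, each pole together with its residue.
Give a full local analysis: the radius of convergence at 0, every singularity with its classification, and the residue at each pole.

Branch term (1/9)*log(1 - z/(-1)): its argument vanishes at z = -1, a logarithmic branch point, modulus 1.
The radius of convergence is the smallest modulus among the singular points: 1.

Radius of convergence at 0: 1.
At -1: a logarithmic branch point.


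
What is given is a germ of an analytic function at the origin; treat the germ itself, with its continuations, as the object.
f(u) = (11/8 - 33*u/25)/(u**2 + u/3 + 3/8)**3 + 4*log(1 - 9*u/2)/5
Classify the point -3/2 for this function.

Denominator factors: u**2 + u/3 + 3/8 = 17/8 at u = -3/2 — none vanishes.
Branch term log(1 - u/(2/9)): argument at -3/2 is 31/4, nonzero, so -3/2 is not its branch point (a point on a principal cut is still regular for the continued germ).
So the germ continues analytically to -3/2.

The point is a regular point.


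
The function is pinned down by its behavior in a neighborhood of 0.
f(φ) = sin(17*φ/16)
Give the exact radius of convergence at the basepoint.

The factor sin(17*φ/16) is entire and contributes no finite singular point.
The polynomial part has no poles.
No finite singular points: the Taylor series at 0 converges everywhere.

The radius of convergence is infinite.


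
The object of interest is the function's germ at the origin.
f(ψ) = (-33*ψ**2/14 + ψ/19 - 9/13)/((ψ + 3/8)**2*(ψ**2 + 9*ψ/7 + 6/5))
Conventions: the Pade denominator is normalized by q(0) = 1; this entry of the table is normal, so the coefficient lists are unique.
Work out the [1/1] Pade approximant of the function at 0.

The Pade approximant has numerator coefficients [-160/39, 140780896/20693907]; denominator coefficients [1, 3142519/651630].

Taylor coefficients needed (expand at 0): a_0 = -160/39, a_1 = 1241200/46683, a_2 = -125700760/980343.
Write the denominator as Q(ψ) = 1 + q1*ψ. Requiring Q*f - P = O(ψ^3) with deg P <= 1 kills the coefficients of ψ^2..ψ^2 in Q*f:
  ψ^2: a_2 + q1*a_1 = 0, i.e. -125700760/980343 + (1241200/46683)*q1 = 0.
Solving this linear system: q1 = 3142519/651630.
The numerator is Q*f truncated at degree 1: P0 = a_0 = -160/39; P1 = a_1 + q1*a_0 = 140780896/20693907.


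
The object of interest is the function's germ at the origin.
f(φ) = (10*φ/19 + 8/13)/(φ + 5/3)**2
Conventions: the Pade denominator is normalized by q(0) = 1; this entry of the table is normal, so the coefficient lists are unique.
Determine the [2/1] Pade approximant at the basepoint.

The Pade approximant has numerator coefficients [72/325, -169362/524875, 254043/2624375]; denominator coefficients [1, -189/170].

Taylor coefficients needed (expand at 0): a_0 = 72/325, a_1 = -2358/30875, a_2 = 1836/154375, a_3 = 10206/771875.
Write the denominator as Q(φ) = 1 + q1*φ. Requiring Q*f - P = O(φ^4) with deg P <= 2 kills the coefficients of φ^3..φ^3 in Q*f:
  φ^3: a_3 + q1*a_2 = 0, i.e. 10206/771875 + (1836/154375)*q1 = 0.
Solving this linear system: q1 = -189/170.
The numerator is Q*f truncated at degree 2: P0 = a_0 = 72/325; P1 = a_1 + q1*a_0 = -169362/524875; P2 = a_2 + q1*a_1 = 254043/2624375.


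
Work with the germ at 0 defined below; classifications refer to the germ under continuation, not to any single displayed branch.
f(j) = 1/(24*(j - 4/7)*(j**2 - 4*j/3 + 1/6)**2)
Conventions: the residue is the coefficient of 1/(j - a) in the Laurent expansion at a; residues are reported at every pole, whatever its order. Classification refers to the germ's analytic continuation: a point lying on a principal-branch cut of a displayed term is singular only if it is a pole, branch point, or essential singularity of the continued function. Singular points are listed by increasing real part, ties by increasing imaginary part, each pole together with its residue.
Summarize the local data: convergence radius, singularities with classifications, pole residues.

Denominator factor (j - 4/7): pole of order 1 at 4/7, modulus 4/7.
Denominator factor (j**2 - 4*j/3 + 1/6)^2: discriminant 10/9, real irrational roots 2/3 + (1/6)*sqrt(10) and 2/3 - (1/6)*sqrt(10); poles of order 2, moduli 2/3 + (1/6)*sqrt(10) and 2/3 - (1/6)*sqrt(10).
The radius of convergence is the smallest modulus among the singular points: 2/3 - (1/6)*sqrt(10).
The factor j**2 - 4*j/3 + 1/6 splits as (j - a)(j - a') with a = 2/3 - (1/6)*sqrt(10), a' = 2/3 + (1/6)*sqrt(10). At the order-2 pole a set g(j) = (j - a)^2*f(j) = [1/(24*(j - 4/7))] / (j - a')^2.
Order-2 pole: residue = g'(a); g'(2/3 - (1/6)*sqrt(10)) = -7203/24964 - (15267/624100)*sqrt(10), so the residue is -7203/24964 - (15267/624100)*sqrt(10).
At the order-1 pole 4/7 set g(j) = (j - (4/7))*f(j) = 1/(24*(j**2 - 4*j/3 + 1/6)**2).
Simple pole: residue = g(a) at a = 4/7, which is 7203/12482.
The factor j**2 - 4*j/3 + 1/6 splits as (j - a)(j - a') with a = 2/3 + (1/6)*sqrt(10), a' = 2/3 - (1/6)*sqrt(10). At the order-2 pole a set g(j) = (j - a)^2*f(j) = [1/(24*(j - 4/7))] / (j - a')^2.
Order-2 pole: residue = g'(a); g'(2/3 + (1/6)*sqrt(10)) = -7203/24964 + (15267/624100)*sqrt(10), so the residue is -7203/24964 + (15267/624100)*sqrt(10).
List the singular points by increasing real part (a conjugate pair: the negative imaginary part first).

Radius of convergence at 0: 2/3 - (1/6)*sqrt(10).
At 2/3 - (1/6)*sqrt(10): a pole of order 2; residue -7203/24964 - (15267/624100)*sqrt(10).
At 4/7: a pole of order 1; residue 7203/12482.
At 2/3 + (1/6)*sqrt(10): a pole of order 2; residue -7203/24964 + (15267/624100)*sqrt(10).


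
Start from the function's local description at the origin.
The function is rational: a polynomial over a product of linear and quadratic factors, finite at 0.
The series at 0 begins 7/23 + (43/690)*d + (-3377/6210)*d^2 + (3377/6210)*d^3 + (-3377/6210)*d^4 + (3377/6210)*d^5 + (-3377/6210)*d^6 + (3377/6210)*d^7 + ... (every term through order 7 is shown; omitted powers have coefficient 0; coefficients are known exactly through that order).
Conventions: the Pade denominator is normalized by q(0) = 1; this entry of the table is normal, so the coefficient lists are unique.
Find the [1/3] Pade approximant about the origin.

The Pade approximant has numerator coefficients [7/23, 196458931/274734630]; denominator coefficients [1, 58925273/27473463, 111069530/82420389, 1312639900/741783501].

Taylor coefficients needed (read off): a_0 = 7/23, a_1 = 43/690, a_2 = -3377/6210, a_3 = 3377/6210, a_4 = -3377/6210.
Write the denominator as Q(d) = 1 + q1*d + q2*d^2 + q3*d^3. Requiring Q*f - P = O(d^5) with deg P <= 1 kills the coefficients of d^2..d^4 in Q*f:
  d^2: a_2 + q1*a_1 + q2*a_0 = 0, i.e. -3377/6210 + (43/690)*q1 + (7/23)*q2 = 0.
  d^3: a_3 + q1*a_2 + q2*a_1 + q3*a_0 = 0, i.e. 3377/6210 + (-3377/6210)*q1 + (43/690)*q2 + (7/23)*q3 = 0.
  d^4: a_4 + q1*a_3 + q2*a_2 + q3*a_1 = 0, i.e. -3377/6210 + (3377/6210)*q1 + (-3377/6210)*q2 + (43/690)*q3 = 0.
Solving this linear system: q1 = 58925273/27473463, q2 = 111069530/82420389, q3 = 1312639900/741783501.
The numerator is Q*f truncated at degree 1: P0 = a_0 = 7/23; P1 = a_1 + q1*a_0 = 196458931/274734630.


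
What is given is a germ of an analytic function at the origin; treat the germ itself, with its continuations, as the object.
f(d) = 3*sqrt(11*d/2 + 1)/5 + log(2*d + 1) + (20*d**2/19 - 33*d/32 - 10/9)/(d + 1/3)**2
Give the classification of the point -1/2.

The term (1)*log(1 - d/(-1/2)) has argument 1 - -1/2/(-1/2) = 0 at -1/2: a logarithmic (infinitely-sheeted) branch point; the remaining terms are analytic or single-valued there.

The point is a logarithmic branch point.


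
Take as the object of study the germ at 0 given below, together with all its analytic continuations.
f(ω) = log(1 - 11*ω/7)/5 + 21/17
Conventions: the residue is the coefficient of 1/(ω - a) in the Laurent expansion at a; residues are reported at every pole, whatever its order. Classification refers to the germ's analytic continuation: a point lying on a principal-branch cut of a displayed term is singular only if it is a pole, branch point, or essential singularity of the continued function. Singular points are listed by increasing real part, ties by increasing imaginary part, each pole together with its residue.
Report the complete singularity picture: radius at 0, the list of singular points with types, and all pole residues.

Radius of convergence at 0: 7/11.
At 7/11: a logarithmic branch point.

Branch term (1/5)*log(1 - ω/(7/11)): its argument vanishes at ω = 7/11, a logarithmic branch point, modulus 7/11.
The radius of convergence is the smallest modulus among the singular points: 7/11.


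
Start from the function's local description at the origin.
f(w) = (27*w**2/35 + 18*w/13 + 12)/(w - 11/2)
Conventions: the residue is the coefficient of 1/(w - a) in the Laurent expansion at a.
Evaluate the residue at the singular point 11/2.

The residue is 78171/1820.

At the order-1 pole 11/2 set g(w) = (w - (11/2))*f(w) = 27*w**2/35 + 18*w/13 + 12.
Simple pole: residue = g(a) at a = 11/2, which is 78171/1820.


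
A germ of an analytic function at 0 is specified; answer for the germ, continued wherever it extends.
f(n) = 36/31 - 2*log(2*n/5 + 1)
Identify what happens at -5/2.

The point is a logarithmic branch point.

The term (-2)*log(1 - n/(-5/2)) has argument 1 - -5/2/(-5/2) = 0 at -5/2: a logarithmic (infinitely-sheeted) branch point; the remaining terms are analytic or single-valued there.


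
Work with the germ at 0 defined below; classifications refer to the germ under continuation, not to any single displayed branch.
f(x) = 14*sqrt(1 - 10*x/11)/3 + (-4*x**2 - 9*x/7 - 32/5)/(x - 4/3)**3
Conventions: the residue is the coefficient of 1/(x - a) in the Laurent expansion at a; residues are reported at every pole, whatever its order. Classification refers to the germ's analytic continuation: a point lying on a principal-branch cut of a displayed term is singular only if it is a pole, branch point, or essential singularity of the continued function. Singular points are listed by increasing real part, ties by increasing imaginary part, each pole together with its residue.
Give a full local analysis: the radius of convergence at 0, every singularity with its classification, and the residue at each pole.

Denominator factor (x - 4/3)^3: pole of order 3 at 4/3, modulus 4/3.
Branch term (14/3)*sqrt(1 - x/(11/10)): its argument vanishes at x = 11/10, a square-root branch point, modulus 11/10.
The radius of convergence is the smallest modulus among the singular points: 11/10.
The branch term is analytic at 4/3 and contributes nothing to the residue; only the rational part matters.
At the order-3 pole 4/3 set g(x) = (x - (4/3))^3*(rational part) = -4*x**2 - 9*x/7 - 32/5.
Order-3 pole: residue = g''(a)/2; g''(4/3) = -8, so the residue is -4.
List the singular points by increasing real part (a conjugate pair: the negative imaginary part first).

Radius of convergence at 0: 11/10.
At 11/10: an algebraic (square-root) branch point.
At 4/3: a pole of order 3; residue -4.


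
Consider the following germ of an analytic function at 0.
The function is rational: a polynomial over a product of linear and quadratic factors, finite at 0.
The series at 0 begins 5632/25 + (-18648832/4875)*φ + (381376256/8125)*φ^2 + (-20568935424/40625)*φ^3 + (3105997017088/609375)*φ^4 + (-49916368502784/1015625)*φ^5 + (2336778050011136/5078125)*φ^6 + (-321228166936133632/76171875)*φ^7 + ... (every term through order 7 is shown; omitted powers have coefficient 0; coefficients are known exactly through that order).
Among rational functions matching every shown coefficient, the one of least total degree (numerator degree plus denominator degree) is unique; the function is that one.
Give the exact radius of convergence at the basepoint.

No rational of total degree below 5 reproduces all 8 coefficients; solving the [2/3] Pade equations on them gives f(φ) = (-13*φ**2/25 - 31*φ/39 + 22/5)/((φ + 1/8)**2*(φ + 5/4)), whose expansion matches every shown term.
Denominator factor (φ + 5/4): pole of order 1 at -5/4, modulus 5/4.
Denominator factor (φ + 1/8)^2: pole of order 2 at -1/8, modulus 1/8.
The radius of convergence is the smallest modulus among the singular points: 1/8.

The radius of convergence is 1/8.


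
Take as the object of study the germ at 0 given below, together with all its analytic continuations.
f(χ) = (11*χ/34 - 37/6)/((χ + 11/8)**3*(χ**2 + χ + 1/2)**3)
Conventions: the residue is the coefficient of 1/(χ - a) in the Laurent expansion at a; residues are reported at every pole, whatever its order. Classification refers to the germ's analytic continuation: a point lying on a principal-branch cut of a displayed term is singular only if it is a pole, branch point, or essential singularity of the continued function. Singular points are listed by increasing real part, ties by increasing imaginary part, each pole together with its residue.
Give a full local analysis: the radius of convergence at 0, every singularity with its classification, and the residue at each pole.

Denominator factor (χ + 11/8)^3: pole of order 3 at -11/8, modulus 11/8.
Denominator factor (χ**2 + χ + 1/2)^3: discriminant -1, complex-conjugate roots (-1/2) + (1/2)*i and (-1/2) - (1/2)*i; poles of order 3, moduli (1/2)*sqrt(2) and (1/2)*sqrt(2).
The radius of convergence is the smallest modulus among the singular points: (1/2)*sqrt(2).
At the order-3 pole -11/8 set g(χ) = (χ - (-11/8))^3*f(χ) = (11*χ/34 - 37/6)/(χ**2 + χ + 1/2)**3.
Order-3 pole: residue = g''(a)/2; g''(-11/8) = -55949918208/303460625, so the residue is -27974959104/303460625.
The factor χ**2 + χ + 1/2 splits as (χ - a)(χ - a') with a = (-1/2) - (1/2)*i, a' = (-1/2) + (1/2)*i. At the order-3 pole a set g(χ) = (χ - a)^3*f(χ) = [(11*χ/34 - 37/6)/(χ + 11/8)**3] / (χ - a')^3.
Order-3 pole: residue = g''(a)/2; g''((-1/2) - (1/2)*i) = (27974959104/303460625) - (48720323072/303460625)*i, so the residue is (13987479552/303460625) - (24360161536/303460625)*i.
The factor χ**2 + χ + 1/2 splits as (χ - a)(χ - a') with a = (-1/2) + (1/2)*i, a' = (-1/2) - (1/2)*i. At the order-3 pole a set g(χ) = (χ - a)^3*f(χ) = [(11*χ/34 - 37/6)/(χ + 11/8)**3] / (χ - a')^3.
Order-3 pole: residue = g''(a)/2; g''((-1/2) + (1/2)*i) = (27974959104/303460625) + (48720323072/303460625)*i, so the residue is (13987479552/303460625) + (24360161536/303460625)*i.
List the singular points by increasing real part (a conjugate pair: the negative imaginary part first).

Radius of convergence at 0: (1/2)*sqrt(2).
At -11/8: a pole of order 3; residue -27974959104/303460625.
At (-1/2) - (1/2)*i: a pole of order 3; residue (13987479552/303460625) - (24360161536/303460625)*i.
At (-1/2) + (1/2)*i: a pole of order 3; residue (13987479552/303460625) + (24360161536/303460625)*i.


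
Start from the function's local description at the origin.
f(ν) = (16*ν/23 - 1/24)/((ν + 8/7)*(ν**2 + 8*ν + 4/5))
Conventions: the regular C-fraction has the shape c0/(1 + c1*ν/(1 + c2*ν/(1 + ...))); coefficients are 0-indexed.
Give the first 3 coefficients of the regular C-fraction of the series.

The regular C-fraction coefficients are [-35/768, 5073/184, -1990352/116679].

Taylor coefficients (expand at 0): a_0 = -35/768, a_1 = 59185/47104, a_2 = -14932085/1130496.
c0 = a_0 = -35/768. Peel one level at a time: if S = 1 + c*ν/S' with S'(0) = 1, then c is the ν-coefficient of S and S' = c*ν/(S - 1).
S_1 = c0/f = 1 + (5073/184)*ν + (248794/529)*ν^2 + ...; c1 = 5073/184.
S_2 = c1*ν/(S_1 - 1) = 1 + (-1990352/116679)*ν + ...; c2 = -1990352/116679.


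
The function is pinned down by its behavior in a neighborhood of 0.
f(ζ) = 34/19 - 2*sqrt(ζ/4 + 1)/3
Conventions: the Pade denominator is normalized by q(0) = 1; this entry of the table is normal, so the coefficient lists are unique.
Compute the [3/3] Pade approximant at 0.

The Pade approximant has numerator coefficients [64/57, 61/228, 5/912, -41/58368]; denominator coefficients [1, 5/16, 3/128, 1/4096].

Taylor coefficients needed (expand at 0): a_0 = 64/57, a_1 = -1/12, a_2 = 1/192, a_3 = -1/1536, a_4 = 5/49152, a_5 = -7/393216, a_6 = 7/2097152.
Write the denominator as Q(ζ) = 1 + q1*ζ + q2*ζ^2 + q3*ζ^3. Requiring Q*f - P = O(ζ^7) with deg P <= 3 kills the coefficients of ζ^4..ζ^6 in Q*f:
  ζ^4: a_4 + q1*a_3 + q2*a_2 + q3*a_1 = 0, i.e. 5/49152 + (-1/1536)*q1 + (1/192)*q2 + (-1/12)*q3 = 0.
  ζ^5: a_5 + q1*a_4 + q2*a_3 + q3*a_2 = 0, i.e. -7/393216 + (5/49152)*q1 + (-1/1536)*q2 + (1/192)*q3 = 0.
  ζ^6: a_6 + q1*a_5 + q2*a_4 + q3*a_3 = 0, i.e. 7/2097152 + (-7/393216)*q1 + (5/49152)*q2 + (-1/1536)*q3 = 0.
Solving this linear system: q1 = 5/16, q2 = 3/128, q3 = 1/4096.
The numerator is Q*f truncated at degree 3: P0 = a_0 = 64/57; P1 = a_1 + q1*a_0 = 61/228; P2 = a_2 + q1*a_1 + q2*a_0 = 5/912; P3 = a_3 + q1*a_2 + q2*a_1 + q3*a_0 = -41/58368.


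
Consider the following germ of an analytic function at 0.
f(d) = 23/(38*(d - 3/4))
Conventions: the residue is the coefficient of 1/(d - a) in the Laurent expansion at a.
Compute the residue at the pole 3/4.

At the order-1 pole 3/4 set g(d) = (d - (3/4))*f(d) = 23/38.
Simple pole: residue = g(a) at a = 3/4, which is 23/38.

The residue is 23/38.


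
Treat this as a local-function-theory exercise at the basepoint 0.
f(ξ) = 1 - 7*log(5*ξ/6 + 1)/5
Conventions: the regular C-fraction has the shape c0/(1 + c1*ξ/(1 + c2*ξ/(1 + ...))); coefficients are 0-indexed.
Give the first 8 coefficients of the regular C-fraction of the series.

Taylor coefficients (expand at 0): a_0 = 1, a_1 = -7/6, a_2 = 35/72, a_3 = -175/648, a_4 = 875/5184, a_5 = -875/7776, a_6 = 21875/279936, a_7 = -15625/279936.
c0 = a_0 = 1. Peel one level at a time: if S = 1 + c*ξ/S' with S'(0) = 1, then c is the ξ-coefficient of S and S' = c*ξ/(S - 1).
S_1 = c0/f = 1 + (7/6)*ξ + (7/8)*ξ^2 + ...; c1 = 7/6.
S_2 = c1*ξ/(S_1 - 1) = 1 + (-3/4)*ξ + (-25/432)*ξ^2 + ...; c2 = -3/4.
S_3 = c2*ξ/(S_2 - 1) = 1 + (-25/324)*ξ + (250/6561)*ξ^2 + ...; c3 = -25/324.
S_4 = c3*ξ/(S_3 - 1) = 1 + (40/81)*ξ + (-5/108)*ξ^2 + ...; c4 = 40/81.
S_5 = c4*ξ/(S_4 - 1) = 1 + (3/32)*ξ + (-31/1024)*ξ^2 + ...; c5 = 3/32.
S_6 = c5*ξ/(S_5 - 1) = 1 + (31/96)*ξ + (-5/112)*ξ^2 + ...; c6 = 31/96.
S_7 = c6*ξ/(S_6 - 1) = 1 + (30/217)*ξ + ...; c7 = 30/217.

The regular C-fraction coefficients are [1, 7/6, -3/4, -25/324, 40/81, 3/32, 31/96, 30/217].


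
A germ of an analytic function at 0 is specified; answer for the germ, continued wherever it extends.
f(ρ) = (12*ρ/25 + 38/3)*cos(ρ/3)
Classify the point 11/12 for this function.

The point is a regular point.

There is no denominator, hence no pole anywhere.
The factor cos(ρ/3) is entire.
So the germ continues analytically to 11/12.


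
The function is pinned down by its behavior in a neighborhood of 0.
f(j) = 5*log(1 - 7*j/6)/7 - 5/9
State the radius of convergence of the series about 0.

Branch term (5/7)*log(1 - j/(6/7)): its argument vanishes at j = 6/7, a logarithmic branch point, modulus 6/7.
The radius of convergence is the smallest modulus among the singular points: 6/7.

The radius of convergence is 6/7.


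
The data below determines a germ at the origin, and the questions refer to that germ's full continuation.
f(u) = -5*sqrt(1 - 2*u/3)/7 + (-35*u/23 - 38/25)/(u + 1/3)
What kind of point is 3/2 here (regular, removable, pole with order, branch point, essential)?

The term (-5/7)*sqrt(1 - u/(3/2)) has argument 1 - 3/2/(3/2) = 0 at 3/2: a square-root (algebraic, two-sheeted) branch point; the remaining terms are analytic or single-valued there.

The point is an algebraic (square-root) branch point.


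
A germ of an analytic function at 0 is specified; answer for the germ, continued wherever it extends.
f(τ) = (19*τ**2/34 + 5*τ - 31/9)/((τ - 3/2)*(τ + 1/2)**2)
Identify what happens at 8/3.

Denominator factors: τ - 3/2 = 7/6 at τ = 8/3; τ + 1/2 = 19/6 at τ = 8/3 — none vanishes.
So the germ continues analytically to 8/3.

The point is a regular point.


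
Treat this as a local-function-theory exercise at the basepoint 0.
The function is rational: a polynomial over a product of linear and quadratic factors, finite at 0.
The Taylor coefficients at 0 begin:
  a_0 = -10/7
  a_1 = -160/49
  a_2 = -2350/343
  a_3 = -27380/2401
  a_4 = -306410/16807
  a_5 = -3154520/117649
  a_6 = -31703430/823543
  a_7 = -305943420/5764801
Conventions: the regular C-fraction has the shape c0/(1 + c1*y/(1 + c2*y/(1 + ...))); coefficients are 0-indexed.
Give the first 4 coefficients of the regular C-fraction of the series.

Taylor coefficients (read off): a_0 = -10/7, a_1 = -160/49, a_2 = -2350/343, a_3 = -27380/2401.
c0 = a_0 = -10/7. Peel one level at a time: if S = 1 + c*y/S' with S'(0) = 1, then c is the y-coefficient of S and S' = c*y/(S - 1).
S_1 = c0/f = 1 + (-16/7)*y + (3/7)*y^2 + ...; c1 = -16/7.
S_2 = c1*y/(S_1 - 1) = 1 + (3/16)*y + (233/256)*y^2 + ...; c2 = 3/16.
S_3 = c2*y/(S_2 - 1) = 1 + (-233/48)*y + ...; c3 = -233/48.

The regular C-fraction coefficients are [-10/7, -16/7, 3/16, -233/48].


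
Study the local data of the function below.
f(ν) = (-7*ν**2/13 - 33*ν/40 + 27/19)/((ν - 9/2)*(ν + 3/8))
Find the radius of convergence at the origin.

Denominator factor (ν + 3/8): pole of order 1 at -3/8, modulus 3/8.
Denominator factor (ν - 9/2): pole of order 1 at 9/2, modulus 9/2.
The radius of convergence is the smallest modulus among the singular points: 3/8.

The radius of convergence is 3/8.


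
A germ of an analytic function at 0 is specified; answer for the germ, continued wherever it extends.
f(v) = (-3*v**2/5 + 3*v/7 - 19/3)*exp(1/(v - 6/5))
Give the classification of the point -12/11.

There is no denominator, hence no pole anywhere.
The essential point of exp(1/(v - (6/5))) is 6/5, not -12/11.
So the germ continues analytically to -12/11.

The point is a regular point.


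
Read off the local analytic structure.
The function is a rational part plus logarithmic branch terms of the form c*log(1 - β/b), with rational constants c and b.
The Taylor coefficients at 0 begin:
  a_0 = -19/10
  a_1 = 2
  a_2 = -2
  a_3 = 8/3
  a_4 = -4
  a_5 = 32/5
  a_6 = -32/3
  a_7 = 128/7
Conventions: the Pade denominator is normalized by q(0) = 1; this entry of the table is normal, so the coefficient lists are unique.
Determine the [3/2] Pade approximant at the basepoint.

The Pade approximant has numerator coefficients [-19/10, -64/25, 13/25, 4/15]; denominator coefficients [1, 12/5, 6/5].

Taylor coefficients needed (read off): a_0 = -19/10, a_1 = 2, a_2 = -2, a_3 = 8/3, a_4 = -4, a_5 = 32/5.
Write the denominator as Q(β) = 1 + q1*β + q2*β^2. Requiring Q*f - P = O(β^6) with deg P <= 3 kills the coefficients of β^4..β^5 in Q*f:
  β^4: a_4 + q1*a_3 + q2*a_2 = 0, i.e. -4 + (8/3)*q1 + (-2)*q2 = 0.
  β^5: a_5 + q1*a_4 + q2*a_3 = 0, i.e. 32/5 + (-4)*q1 + (8/3)*q2 = 0.
Solving this linear system: q1 = 12/5, q2 = 6/5.
The numerator is Q*f truncated at degree 3: P0 = a_0 = -19/10; P1 = a_1 + q1*a_0 = -64/25; P2 = a_2 + q1*a_1 + q2*a_0 = 13/25; P3 = a_3 + q1*a_2 + q2*a_1 = 4/15.


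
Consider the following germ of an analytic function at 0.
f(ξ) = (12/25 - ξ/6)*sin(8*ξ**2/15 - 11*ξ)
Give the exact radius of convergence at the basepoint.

The factor sin(8*ξ**2/15 - 11*ξ) is entire and contributes no finite singular point.
The polynomial part has no poles.
No finite singular points: the Taylor series at 0 converges everywhere.

The radius of convergence is infinite.


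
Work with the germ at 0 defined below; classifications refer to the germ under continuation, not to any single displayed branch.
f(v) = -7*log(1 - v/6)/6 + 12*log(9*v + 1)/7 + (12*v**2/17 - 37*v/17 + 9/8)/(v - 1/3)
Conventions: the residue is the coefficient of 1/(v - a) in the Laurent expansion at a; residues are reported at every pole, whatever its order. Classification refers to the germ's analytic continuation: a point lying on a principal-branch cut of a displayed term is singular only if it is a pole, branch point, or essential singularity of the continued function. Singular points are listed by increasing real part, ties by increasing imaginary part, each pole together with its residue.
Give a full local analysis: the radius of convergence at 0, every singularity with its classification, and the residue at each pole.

Radius of convergence at 0: 1/9.
At -1/9: a logarithmic branch point.
At 1/3: a pole of order 1; residue 65/136.
At 6: a logarithmic branch point.

Denominator factor (v - 1/3): pole of order 1 at 1/3, modulus 1/3.
Branch term (12/7)*log(1 - v/(-1/9)): its argument vanishes at v = -1/9, a logarithmic branch point, modulus 1/9.
Branch term (-7/6)*log(1 - v/(6)): its argument vanishes at v = 6, a logarithmic branch point, modulus 6.
The radius of convergence is the smallest modulus among the singular points: 1/9.
The branch terms are analytic at 1/3 and contribute nothing to the residue; only the rational part matters.
At the order-1 pole 1/3 set g(v) = (v - (1/3))*(rational part) = 12*v**2/17 - 37*v/17 + 9/8.
Simple pole: residue = g(a) at a = 1/3, which is 65/136.
List the singular points by increasing real part (a conjugate pair: the negative imaginary part first).


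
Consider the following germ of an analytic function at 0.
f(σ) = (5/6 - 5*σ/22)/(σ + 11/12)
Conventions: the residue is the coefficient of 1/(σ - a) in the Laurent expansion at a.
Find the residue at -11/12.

The residue is 25/24.

At the order-1 pole -11/12 set g(σ) = (σ - (-11/12))*f(σ) = 5/6 - 5*σ/22.
Simple pole: residue = g(a) at a = -11/12, which is 25/24.


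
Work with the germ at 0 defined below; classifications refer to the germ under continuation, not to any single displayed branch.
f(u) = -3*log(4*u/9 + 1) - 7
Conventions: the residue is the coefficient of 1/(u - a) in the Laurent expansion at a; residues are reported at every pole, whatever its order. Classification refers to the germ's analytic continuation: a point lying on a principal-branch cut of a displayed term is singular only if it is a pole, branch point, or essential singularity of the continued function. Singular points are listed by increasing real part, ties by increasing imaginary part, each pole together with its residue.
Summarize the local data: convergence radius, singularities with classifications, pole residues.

Radius of convergence at 0: 9/4.
At -9/4: a logarithmic branch point.

Branch term (-3)*log(1 - u/(-9/4)): its argument vanishes at u = -9/4, a logarithmic branch point, modulus 9/4.
The radius of convergence is the smallest modulus among the singular points: 9/4.


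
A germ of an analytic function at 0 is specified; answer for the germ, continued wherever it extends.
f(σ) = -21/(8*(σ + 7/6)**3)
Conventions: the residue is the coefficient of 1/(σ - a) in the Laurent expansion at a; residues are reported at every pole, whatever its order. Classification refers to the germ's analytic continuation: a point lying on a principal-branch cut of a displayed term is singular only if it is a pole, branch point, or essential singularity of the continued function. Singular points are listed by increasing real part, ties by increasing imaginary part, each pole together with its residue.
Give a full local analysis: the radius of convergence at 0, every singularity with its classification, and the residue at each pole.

Radius of convergence at 0: 7/6.
At -7/6: a pole of order 3; residue 0.

Denominator factor (σ + 7/6)^3: pole of order 3 at -7/6, modulus 7/6.
The radius of convergence is the smallest modulus among the singular points: 7/6.
At the order-3 pole -7/6 set g(σ) = (σ - (-7/6))^3*f(σ) = -21/8.
Order-3 pole: residue = g''(a)/2; g''(-7/6) = 0, so the residue is 0.


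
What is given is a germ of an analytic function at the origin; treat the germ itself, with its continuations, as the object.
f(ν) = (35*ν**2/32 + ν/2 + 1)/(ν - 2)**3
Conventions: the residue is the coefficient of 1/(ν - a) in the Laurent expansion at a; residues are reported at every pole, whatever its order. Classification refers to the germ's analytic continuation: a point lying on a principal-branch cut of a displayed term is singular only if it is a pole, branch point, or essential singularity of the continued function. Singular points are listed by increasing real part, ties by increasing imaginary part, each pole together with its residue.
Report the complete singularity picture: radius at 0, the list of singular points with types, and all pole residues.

Radius of convergence at 0: 2.
At 2: a pole of order 3; residue 35/32.

Denominator factor (ν - 2)^3: pole of order 3 at 2, modulus 2.
The radius of convergence is the smallest modulus among the singular points: 2.
At the order-3 pole 2 set g(ν) = (ν - (2))^3*f(ν) = 35*ν**2/32 + ν/2 + 1.
Order-3 pole: residue = g''(a)/2; g''(2) = 35/16, so the residue is 35/32.


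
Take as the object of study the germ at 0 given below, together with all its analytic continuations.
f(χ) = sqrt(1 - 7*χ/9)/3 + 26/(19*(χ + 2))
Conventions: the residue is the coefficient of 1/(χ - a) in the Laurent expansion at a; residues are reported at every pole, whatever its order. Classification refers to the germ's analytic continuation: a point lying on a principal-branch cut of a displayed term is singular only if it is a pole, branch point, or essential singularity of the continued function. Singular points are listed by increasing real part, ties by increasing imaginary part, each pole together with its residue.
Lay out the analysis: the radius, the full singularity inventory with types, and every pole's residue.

Denominator factor (χ + 2): pole of order 1 at -2, modulus 2.
Branch term (1/3)*sqrt(1 - χ/(9/7)): its argument vanishes at χ = 9/7, a square-root branch point, modulus 9/7.
The radius of convergence is the smallest modulus among the singular points: 9/7.
The branch term is analytic at -2 and contributes nothing to the residue; only the rational part matters.
At the order-1 pole -2 set g(χ) = (χ - (-2))*(rational part) = 26/19.
Simple pole: residue = g(a) at a = -2, which is 26/19.
List the singular points by increasing real part (a conjugate pair: the negative imaginary part first).

Radius of convergence at 0: 9/7.
At -2: a pole of order 1; residue 26/19.
At 9/7: an algebraic (square-root) branch point.


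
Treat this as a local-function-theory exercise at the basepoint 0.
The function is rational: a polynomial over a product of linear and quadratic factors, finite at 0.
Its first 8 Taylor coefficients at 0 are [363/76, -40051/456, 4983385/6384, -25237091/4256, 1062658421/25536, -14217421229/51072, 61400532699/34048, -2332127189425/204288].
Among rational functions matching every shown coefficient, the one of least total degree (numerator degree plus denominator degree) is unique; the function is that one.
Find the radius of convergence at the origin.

The radius of convergence is 2/11.

No rational of total degree below 4 reproduces all 8 coefficients; solving the [2/2] Pade equations on them gives f(δ) = (-19*δ**2/14 - 7*δ/6 + 3/19)/(δ + 2/11)**2, whose expansion matches every shown term.
Denominator factor (δ + 2/11)^2: pole of order 2 at -2/11, modulus 2/11.
The radius of convergence is the smallest modulus among the singular points: 2/11.


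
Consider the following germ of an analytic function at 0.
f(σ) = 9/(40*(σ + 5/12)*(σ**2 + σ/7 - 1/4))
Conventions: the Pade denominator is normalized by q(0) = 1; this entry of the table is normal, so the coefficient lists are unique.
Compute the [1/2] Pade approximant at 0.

The Pade approximant has numerator coefficients [-54/25, 4536/1175]; denominator coefficients [1, 68/1645, -14212/1645].

Taylor coefficients needed (expand at 0): a_0 = -54/25, a_1 = 3456/875, a_2 = -576504/30625, a_3 = 37410336/1071875.
Write the denominator as Q(σ) = 1 + q1*σ + q2*σ^2. Requiring Q*f - P = O(σ^4) with deg P <= 1 kills the coefficients of σ^2..σ^3 in Q*f:
  σ^2: a_2 + q1*a_1 + q2*a_0 = 0, i.e. -576504/30625 + (3456/875)*q1 + (-54/25)*q2 = 0.
  σ^3: a_3 + q1*a_2 + q2*a_1 = 0, i.e. 37410336/1071875 + (-576504/30625)*q1 + (3456/875)*q2 = 0.
Solving this linear system: q1 = 68/1645, q2 = -14212/1645.
The numerator is Q*f truncated at degree 1: P0 = a_0 = -54/25; P1 = a_1 + q1*a_0 = 4536/1175.


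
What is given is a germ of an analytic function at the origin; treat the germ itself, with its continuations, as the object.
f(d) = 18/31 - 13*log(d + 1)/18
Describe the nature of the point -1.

The point is a logarithmic branch point.

The term (-13/18)*log(1 - d/(-1)) has argument 1 - -1/(-1) = 0 at -1: a logarithmic (infinitely-sheeted) branch point; the remaining terms are analytic or single-valued there.


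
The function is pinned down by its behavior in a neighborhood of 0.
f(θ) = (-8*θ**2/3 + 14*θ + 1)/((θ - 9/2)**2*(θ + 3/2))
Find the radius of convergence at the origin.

Denominator factor (θ + 3/2): pole of order 1 at -3/2, modulus 3/2.
Denominator factor (θ - 9/2)^2: pole of order 2 at 9/2, modulus 9/2.
The radius of convergence is the smallest modulus among the singular points: 3/2.

The radius of convergence is 3/2.


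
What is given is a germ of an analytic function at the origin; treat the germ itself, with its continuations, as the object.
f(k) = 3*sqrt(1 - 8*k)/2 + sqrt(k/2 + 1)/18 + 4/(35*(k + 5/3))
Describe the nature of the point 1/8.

The term (3/2)*sqrt(1 - k/(1/8)) has argument 1 - 1/8/(1/8) = 0 at 1/8: a square-root (algebraic, two-sheeted) branch point; the remaining terms are analytic or single-valued there.

The point is an algebraic (square-root) branch point.
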